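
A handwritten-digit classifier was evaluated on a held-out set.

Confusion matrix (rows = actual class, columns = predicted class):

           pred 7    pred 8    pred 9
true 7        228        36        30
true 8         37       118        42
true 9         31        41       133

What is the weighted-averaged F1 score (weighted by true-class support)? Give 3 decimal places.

0.688

Per-class F1 score (2·TP/(2·TP+FP+FN)):
  7: TP=228, FP=37+31=68, FN=36+30=66 → 456/590 = 0.7729
  8: TP=118, FP=36+41=77, FN=37+42=79 → 236/392 = 0.6020
  9: TP=133, FP=30+42=72, FN=31+41=72 → 266/410 = 0.6488
Weighted-F1 score = Σ (supportᵢ/N)·F1 scoreᵢ with N=696: (294/696)·0.7729 + (197/696)·0.6020 + (205/696)·0.6488 = 0.688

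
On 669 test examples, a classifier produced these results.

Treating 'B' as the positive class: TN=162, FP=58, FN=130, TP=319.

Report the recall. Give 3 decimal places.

0.710

Recall = TP/(TP+FN) = 319/(319+130) = 319/449 = 0.710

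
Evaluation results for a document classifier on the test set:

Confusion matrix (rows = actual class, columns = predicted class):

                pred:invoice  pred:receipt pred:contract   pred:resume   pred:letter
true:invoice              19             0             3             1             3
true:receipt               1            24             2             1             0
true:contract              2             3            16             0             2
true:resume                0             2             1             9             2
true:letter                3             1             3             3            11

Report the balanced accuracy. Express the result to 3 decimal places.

Balanced accuracy = mean of per-class recall.
  invoice: recall = 19/26 = 0.7308
  receipt: recall = 24/28 = 0.8571
  contract: recall = 16/23 = 0.6957
  resume: recall = 9/14 = 0.6429
  letter: recall = 11/21 = 0.5238
Mean = (0.7308 + 0.8571 + 0.6957 + 0.6429 + 0.5238) / 5 = 0.690

0.690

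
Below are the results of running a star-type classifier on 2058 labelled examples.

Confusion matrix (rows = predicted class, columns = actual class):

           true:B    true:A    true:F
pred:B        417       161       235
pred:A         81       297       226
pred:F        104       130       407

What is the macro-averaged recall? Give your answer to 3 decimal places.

0.556

Per-class recall (TP/(TP+FN)):
  B: TP=417, FN=81+104=185 → 417/602 = 0.6927
  A: TP=297, FN=161+130=291 → 297/588 = 0.5051
  F: TP=407, FN=235+226=461 → 407/868 = 0.4689
Macro-recall = mean = (0.6927 + 0.5051 + 0.4689) / 3 = 0.556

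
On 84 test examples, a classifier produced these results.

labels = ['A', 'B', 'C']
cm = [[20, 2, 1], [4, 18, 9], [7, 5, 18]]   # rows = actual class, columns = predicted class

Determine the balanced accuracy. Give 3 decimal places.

Balanced accuracy = mean of per-class recall.
  A: recall = 20/23 = 0.8696
  B: recall = 18/31 = 0.5806
  C: recall = 18/30 = 0.6000
Mean = (0.8696 + 0.5806 + 0.6000) / 3 = 0.683

0.683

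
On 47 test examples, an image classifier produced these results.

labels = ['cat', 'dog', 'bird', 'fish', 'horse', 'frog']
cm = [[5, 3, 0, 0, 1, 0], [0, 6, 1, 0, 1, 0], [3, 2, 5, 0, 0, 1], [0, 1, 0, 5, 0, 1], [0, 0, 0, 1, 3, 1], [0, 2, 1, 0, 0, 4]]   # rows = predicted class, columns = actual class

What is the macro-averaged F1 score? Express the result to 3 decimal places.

Per-class F1 score (2·TP/(2·TP+FP+FN)):
  cat: TP=5, FP=3+0+0+1+0=4, FN=0+3+0+0+0=3 → 10/17 = 0.5882
  dog: TP=6, FP=0+1+0+1+0=2, FN=3+2+1+0+2=8 → 12/22 = 0.5455
  bird: TP=5, FP=3+2+0+0+1=6, FN=0+1+0+0+1=2 → 10/18 = 0.5556
  fish: TP=5, FP=0+1+0+0+1=2, FN=0+0+0+1+0=1 → 10/13 = 0.7692
  horse: TP=3, FP=0+0+0+1+1=2, FN=1+1+0+0+0=2 → 6/10 = 0.6000
  frog: TP=4, FP=0+2+1+0+0=3, FN=0+0+1+1+1=3 → 8/14 = 0.5714
Macro-F1 score = mean = (0.5882 + 0.5455 + 0.5556 + 0.7692 + 0.6000 + 0.5714) / 6 = 0.605

0.605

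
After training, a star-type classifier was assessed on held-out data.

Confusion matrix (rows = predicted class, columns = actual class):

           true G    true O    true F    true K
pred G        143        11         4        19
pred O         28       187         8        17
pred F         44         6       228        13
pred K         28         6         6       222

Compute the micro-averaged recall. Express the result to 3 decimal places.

0.804

Micro-averaging pools counts across classes: ΣTP=780, ΣFP=190, ΣFN=190.
Micro-recall = TP/(TP+FN) on pooled counts = 0.804 (equals overall accuracy in single-label multiclass).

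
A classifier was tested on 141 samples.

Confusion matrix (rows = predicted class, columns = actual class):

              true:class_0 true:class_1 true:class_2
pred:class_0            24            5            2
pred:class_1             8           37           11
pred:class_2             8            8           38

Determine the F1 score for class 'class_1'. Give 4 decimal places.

0.6981

Take TP from the diagonal, FP from the rest of the 'class_1' prediction marginal, FN from the rest of the 'class_1' actual marginal.
F1 score = 2·TP/(2·TP+FP+FN).
class_1: TP=37, FP=8+11=19, FN=5+8=13 → 74/106 = 0.69811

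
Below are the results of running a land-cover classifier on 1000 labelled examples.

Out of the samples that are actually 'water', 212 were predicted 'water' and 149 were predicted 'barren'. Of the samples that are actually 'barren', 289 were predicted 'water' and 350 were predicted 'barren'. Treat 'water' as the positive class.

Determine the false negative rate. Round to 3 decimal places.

0.413

FNR = FN/(FN+TP) = 149/(149+212) = 0.413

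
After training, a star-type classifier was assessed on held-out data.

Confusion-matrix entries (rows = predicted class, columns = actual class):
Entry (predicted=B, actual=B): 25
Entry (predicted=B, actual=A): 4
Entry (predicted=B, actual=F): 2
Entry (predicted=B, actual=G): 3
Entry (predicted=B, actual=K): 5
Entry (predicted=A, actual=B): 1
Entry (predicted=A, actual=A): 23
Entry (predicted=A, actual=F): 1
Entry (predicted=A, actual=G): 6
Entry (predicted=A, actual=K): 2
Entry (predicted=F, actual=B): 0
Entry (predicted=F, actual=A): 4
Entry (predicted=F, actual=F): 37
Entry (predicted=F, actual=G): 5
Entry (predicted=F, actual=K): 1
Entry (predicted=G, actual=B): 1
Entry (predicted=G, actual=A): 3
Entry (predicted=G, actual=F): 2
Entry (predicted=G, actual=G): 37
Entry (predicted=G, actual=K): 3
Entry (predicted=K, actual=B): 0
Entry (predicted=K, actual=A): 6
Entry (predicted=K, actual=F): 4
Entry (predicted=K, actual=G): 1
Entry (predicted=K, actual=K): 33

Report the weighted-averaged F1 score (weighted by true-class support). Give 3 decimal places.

0.739

Per-class F1 score (2·TP/(2·TP+FP+FN)):
  B: TP=25, FP=4+2+3+5=14, FN=1+0+1+0=2 → 50/66 = 0.7576
  A: TP=23, FP=1+1+6+2=10, FN=4+4+3+6=17 → 46/73 = 0.6301
  F: TP=37, FP=0+4+5+1=10, FN=2+1+2+4=9 → 74/93 = 0.7957
  G: TP=37, FP=1+3+2+3=9, FN=3+6+5+1=15 → 74/98 = 0.7551
  K: TP=33, FP=0+6+4+1=11, FN=5+2+1+3=11 → 66/88 = 0.7500
Weighted-F1 score = Σ (supportᵢ/N)·F1 scoreᵢ with N=209: (27/209)·0.7576 + (40/209)·0.6301 + (46/209)·0.7957 + (52/209)·0.7551 + (44/209)·0.7500 = 0.739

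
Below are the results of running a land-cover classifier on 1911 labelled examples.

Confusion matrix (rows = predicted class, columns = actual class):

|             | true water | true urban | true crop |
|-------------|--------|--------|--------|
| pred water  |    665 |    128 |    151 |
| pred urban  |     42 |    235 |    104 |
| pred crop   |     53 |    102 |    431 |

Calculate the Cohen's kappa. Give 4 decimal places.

Observed agreement pₒ = trace/N = 1331/1911 = 0.69649
Expected agreement pₑ = Σ (rowᵢ·colᵢ)/N² = (760·944 + 465·381 + 686·586)/1911² = 0.35505
κ = (pₒ − pₑ)/(1 − pₑ) = (0.69649 − 0.35505)/(1 − 0.35505) = 0.5294

0.5294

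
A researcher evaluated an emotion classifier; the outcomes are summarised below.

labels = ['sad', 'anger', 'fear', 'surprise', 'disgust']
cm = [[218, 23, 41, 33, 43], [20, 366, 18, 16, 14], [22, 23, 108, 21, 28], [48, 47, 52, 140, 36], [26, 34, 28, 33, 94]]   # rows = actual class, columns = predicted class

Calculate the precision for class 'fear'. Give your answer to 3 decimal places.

Take TP from the diagonal, FP from the rest of the 'fear' prediction marginal, FN from the rest of the 'fear' actual marginal.
precision = TP/(TP+FP).
fear: TP=108, FP=41+18+52+28=139 → 108/247 = 0.4372

0.437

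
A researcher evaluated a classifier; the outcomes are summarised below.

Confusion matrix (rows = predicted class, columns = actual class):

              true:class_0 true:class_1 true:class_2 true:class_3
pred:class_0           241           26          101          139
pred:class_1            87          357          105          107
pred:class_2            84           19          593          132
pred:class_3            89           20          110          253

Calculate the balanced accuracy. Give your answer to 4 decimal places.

Balanced accuracy = mean of per-class recall.
  class_0: recall = 241/501 = 0.48104
  class_1: recall = 357/422 = 0.84597
  class_2: recall = 593/909 = 0.65237
  class_3: recall = 253/631 = 0.40095
Mean = (0.48104 + 0.84597 + 0.65237 + 0.40095) / 4 = 0.5951

0.5951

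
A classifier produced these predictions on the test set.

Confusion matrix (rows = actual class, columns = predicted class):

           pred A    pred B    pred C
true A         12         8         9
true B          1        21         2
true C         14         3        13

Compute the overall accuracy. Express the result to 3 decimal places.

0.554

Accuracy = trace / total = (12+21+13=46) / 83 = 46/83 = 0.554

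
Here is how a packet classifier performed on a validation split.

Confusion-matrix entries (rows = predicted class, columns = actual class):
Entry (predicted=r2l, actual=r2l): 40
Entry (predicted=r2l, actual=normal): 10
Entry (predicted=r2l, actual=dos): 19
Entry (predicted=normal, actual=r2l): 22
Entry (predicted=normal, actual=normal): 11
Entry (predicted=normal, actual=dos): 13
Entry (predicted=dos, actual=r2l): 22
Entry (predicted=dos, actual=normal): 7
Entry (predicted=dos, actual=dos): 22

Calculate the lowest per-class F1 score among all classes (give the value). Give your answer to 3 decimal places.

Per-class F1 score (2·TP/(2·TP+FP+FN)):
  r2l: TP=40, FP=10+19=29, FN=22+22=44 → 80/153 = 0.5229
  normal: TP=11, FP=22+13=35, FN=10+7=17 → 22/74 = 0.2973
  dos: TP=22, FP=22+7=29, FN=19+13=32 → 44/105 = 0.4190
Lowest is class 'normal' with F1 score = 0.297.

0.297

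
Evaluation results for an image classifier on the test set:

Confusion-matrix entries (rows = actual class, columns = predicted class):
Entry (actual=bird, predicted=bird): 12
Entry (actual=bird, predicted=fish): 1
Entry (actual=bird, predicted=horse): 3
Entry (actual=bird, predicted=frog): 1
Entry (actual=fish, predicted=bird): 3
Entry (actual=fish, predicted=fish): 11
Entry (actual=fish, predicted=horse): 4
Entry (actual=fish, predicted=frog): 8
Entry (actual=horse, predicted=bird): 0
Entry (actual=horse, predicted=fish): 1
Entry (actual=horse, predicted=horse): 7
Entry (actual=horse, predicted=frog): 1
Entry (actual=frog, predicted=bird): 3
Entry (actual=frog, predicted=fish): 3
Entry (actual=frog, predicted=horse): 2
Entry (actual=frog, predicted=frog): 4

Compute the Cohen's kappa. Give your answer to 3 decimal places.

Observed agreement pₒ = trace/N = 34/64 = 0.5313
Expected agreement pₑ = Σ (rowᵢ·colᵢ)/N² = (17·18 + 26·16 + 9·16 + 12·14)/64² = 0.2524
κ = (pₒ − pₑ)/(1 − pₑ) = (0.5313 − 0.2524)/(1 − 0.2524) = 0.373

0.373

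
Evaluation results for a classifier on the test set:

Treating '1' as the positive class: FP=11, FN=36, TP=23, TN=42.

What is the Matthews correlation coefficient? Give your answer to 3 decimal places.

0.198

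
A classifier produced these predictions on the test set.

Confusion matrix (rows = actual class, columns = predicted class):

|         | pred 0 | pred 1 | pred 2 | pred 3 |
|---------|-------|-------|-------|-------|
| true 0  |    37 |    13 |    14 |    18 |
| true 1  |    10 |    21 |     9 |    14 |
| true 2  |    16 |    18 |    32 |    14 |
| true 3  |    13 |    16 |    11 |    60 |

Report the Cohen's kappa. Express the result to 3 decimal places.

0.292

Observed agreement pₒ = trace/N = 150/316 = 0.4747
Expected agreement pₑ = Σ (rowᵢ·colᵢ)/N² = (82·76 + 54·68 + 80·66 + 100·106)/316² = 0.2582
κ = (pₒ − pₑ)/(1 − pₑ) = (0.4747 − 0.2582)/(1 − 0.2582) = 0.292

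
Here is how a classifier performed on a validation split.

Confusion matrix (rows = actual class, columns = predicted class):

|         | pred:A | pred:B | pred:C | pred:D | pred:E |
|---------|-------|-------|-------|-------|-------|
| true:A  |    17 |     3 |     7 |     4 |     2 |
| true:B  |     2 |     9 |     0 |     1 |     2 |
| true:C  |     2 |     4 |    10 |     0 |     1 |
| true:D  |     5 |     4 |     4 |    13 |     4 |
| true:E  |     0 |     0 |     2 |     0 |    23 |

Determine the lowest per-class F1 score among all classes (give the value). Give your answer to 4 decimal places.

0.5000

Per-class F1 score (2·TP/(2·TP+FP+FN)):
  A: TP=17, FP=2+2+5+0=9, FN=3+7+4+2=16 → 34/59 = 0.57627
  B: TP=9, FP=3+4+4+0=11, FN=2+0+1+2=5 → 18/34 = 0.52941
  C: TP=10, FP=7+0+4+2=13, FN=2+4+0+1=7 → 20/40 = 0.50000
  D: TP=13, FP=4+1+0+0=5, FN=5+4+4+4=17 → 26/48 = 0.54167
  E: TP=23, FP=2+2+1+4=9, FN=0+0+2+0=2 → 46/57 = 0.80702
Lowest is class 'C' with F1 score = 0.5000.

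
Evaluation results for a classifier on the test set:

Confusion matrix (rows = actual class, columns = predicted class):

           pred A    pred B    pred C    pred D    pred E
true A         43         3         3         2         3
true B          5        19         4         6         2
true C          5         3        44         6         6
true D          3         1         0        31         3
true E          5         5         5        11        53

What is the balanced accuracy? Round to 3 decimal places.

Balanced accuracy = mean of per-class recall.
  A: recall = 43/54 = 0.7963
  B: recall = 19/36 = 0.5278
  C: recall = 44/64 = 0.6875
  D: recall = 31/38 = 0.8158
  E: recall = 53/79 = 0.6709
Mean = (0.7963 + 0.5278 + 0.6875 + 0.8158 + 0.6709) / 5 = 0.700

0.700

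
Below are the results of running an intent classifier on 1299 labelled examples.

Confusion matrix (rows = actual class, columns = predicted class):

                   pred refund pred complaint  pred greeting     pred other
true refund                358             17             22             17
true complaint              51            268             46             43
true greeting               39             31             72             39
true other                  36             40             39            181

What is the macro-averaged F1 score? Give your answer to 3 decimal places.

Per-class F1 score (2·TP/(2·TP+FP+FN)):
  refund: TP=358, FP=51+39+36=126, FN=17+22+17=56 → 716/898 = 0.7973
  complaint: TP=268, FP=17+31+40=88, FN=51+46+43=140 → 536/764 = 0.7016
  greeting: TP=72, FP=22+46+39=107, FN=39+31+39=109 → 144/360 = 0.4000
  other: TP=181, FP=17+43+39=99, FN=36+40+39=115 → 362/576 = 0.6285
Macro-F1 score = mean = (0.7973 + 0.7016 + 0.4000 + 0.6285) / 4 = 0.632

0.632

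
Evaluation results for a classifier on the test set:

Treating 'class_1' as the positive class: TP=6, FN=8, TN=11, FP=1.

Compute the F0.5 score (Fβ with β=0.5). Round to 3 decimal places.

Fβ = (1+β²)·TP / ((1+β²)·TP + β²·FN + FP), with β²=1/4
= 1.25·6 / (1.25·6 + 0.25·8 + 1) = 0.714

0.714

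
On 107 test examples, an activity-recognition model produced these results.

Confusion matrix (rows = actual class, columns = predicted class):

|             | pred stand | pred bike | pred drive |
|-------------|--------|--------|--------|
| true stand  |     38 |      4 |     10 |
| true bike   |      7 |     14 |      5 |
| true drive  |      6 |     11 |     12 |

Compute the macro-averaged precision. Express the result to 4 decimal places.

0.5574

Per-class precision (TP/(TP+FP)):
  stand: TP=38, FP=7+6=13 → 38/51 = 0.74510
  bike: TP=14, FP=4+11=15 → 14/29 = 0.48276
  drive: TP=12, FP=10+5=15 → 12/27 = 0.44444
Macro-precision = mean = (0.74510 + 0.48276 + 0.44444) / 3 = 0.5574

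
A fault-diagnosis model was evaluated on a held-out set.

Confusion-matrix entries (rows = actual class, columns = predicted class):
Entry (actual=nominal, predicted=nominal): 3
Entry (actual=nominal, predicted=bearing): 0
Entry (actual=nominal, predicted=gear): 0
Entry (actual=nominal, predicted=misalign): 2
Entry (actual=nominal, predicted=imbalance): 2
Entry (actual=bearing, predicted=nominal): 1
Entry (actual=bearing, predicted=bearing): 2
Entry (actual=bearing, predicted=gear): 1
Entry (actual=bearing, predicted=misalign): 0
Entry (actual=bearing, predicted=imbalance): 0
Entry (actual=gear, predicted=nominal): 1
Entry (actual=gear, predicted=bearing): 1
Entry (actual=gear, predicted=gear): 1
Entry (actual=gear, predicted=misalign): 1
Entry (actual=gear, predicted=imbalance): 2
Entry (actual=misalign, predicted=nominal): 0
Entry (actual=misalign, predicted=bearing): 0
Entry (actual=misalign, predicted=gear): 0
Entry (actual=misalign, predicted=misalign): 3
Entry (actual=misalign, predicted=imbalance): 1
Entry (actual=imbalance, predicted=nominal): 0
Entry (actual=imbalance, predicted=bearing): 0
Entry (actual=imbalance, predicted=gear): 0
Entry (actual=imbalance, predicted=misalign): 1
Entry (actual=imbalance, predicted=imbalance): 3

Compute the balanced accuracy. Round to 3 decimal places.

0.519

Balanced accuracy = mean of per-class recall.
  nominal: recall = 3/7 = 0.4286
  bearing: recall = 2/4 = 0.5000
  gear: recall = 1/6 = 0.1667
  misalign: recall = 3/4 = 0.7500
  imbalance: recall = 3/4 = 0.7500
Mean = (0.4286 + 0.5000 + 0.1667 + 0.7500 + 0.7500) / 5 = 0.519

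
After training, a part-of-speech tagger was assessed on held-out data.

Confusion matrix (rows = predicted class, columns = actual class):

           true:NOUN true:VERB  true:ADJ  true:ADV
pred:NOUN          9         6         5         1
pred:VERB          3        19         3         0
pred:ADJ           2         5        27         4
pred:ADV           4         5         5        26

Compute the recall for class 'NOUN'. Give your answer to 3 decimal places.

0.500

Treat 'NOUN' as positive and all other classes as negative.
recall = TP/(TP+FN).
NOUN: TP=9, FN=3+2+4=9 → 9/18 = 0.5000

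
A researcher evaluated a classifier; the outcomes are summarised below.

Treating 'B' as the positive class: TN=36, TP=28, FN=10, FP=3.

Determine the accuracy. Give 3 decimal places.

0.831

Accuracy = (TP+TN)/N = (28+36)/77 = 0.831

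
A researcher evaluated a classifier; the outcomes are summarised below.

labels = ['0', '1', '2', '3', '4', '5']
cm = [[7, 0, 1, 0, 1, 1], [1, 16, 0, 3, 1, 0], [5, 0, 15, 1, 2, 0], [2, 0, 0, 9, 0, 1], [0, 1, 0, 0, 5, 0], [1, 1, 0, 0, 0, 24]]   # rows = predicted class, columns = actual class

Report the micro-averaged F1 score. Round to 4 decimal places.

0.7755

Micro-averaging pools counts across classes: ΣTP=76, ΣFP=22, ΣFN=22.
Micro-F1 score = 2·TP/(2·TP+FP+FN) on pooled counts = 0.7755 (equals overall accuracy in single-label multiclass).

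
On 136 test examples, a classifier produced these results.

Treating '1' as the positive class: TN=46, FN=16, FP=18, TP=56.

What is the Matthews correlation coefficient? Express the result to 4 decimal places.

0.4976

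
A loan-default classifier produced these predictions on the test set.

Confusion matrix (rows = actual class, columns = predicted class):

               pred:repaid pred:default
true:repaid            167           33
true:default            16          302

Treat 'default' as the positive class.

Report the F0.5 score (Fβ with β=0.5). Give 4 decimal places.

Fβ = (1+β²)·TP / ((1+β²)·TP + β²·FN + FP), with β²=1/4
= 1.25·302 / (1.25·302 + 0.25·16 + 33) = 0.9107

0.9107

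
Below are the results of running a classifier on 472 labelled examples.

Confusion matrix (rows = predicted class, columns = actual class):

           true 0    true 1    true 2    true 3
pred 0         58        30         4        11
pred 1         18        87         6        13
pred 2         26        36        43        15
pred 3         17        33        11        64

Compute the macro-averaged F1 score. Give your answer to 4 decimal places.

Per-class F1 score (2·TP/(2·TP+FP+FN)):
  0: TP=58, FP=30+4+11=45, FN=18+26+17=61 → 116/222 = 0.52252
  1: TP=87, FP=18+6+13=37, FN=30+36+33=99 → 174/310 = 0.56129
  2: TP=43, FP=26+36+15=77, FN=4+6+11=21 → 86/184 = 0.46739
  3: TP=64, FP=17+33+11=61, FN=11+13+15=39 → 128/228 = 0.56140
Macro-F1 score = mean = (0.52252 + 0.56129 + 0.46739 + 0.56140) / 4 = 0.5282

0.5282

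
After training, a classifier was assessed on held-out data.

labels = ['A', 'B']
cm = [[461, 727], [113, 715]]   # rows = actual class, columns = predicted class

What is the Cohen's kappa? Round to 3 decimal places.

0.226

Observed agreement pₒ = trace/N = 1176/2016 = 0.5833
Expected agreement pₑ = Σ (rowᵢ·colᵢ)/N² = (1188·574 + 828·1442)/2016² = 0.4616
κ = (pₒ − pₑ)/(1 − pₑ) = (0.5833 − 0.4616)/(1 − 0.4616) = 0.226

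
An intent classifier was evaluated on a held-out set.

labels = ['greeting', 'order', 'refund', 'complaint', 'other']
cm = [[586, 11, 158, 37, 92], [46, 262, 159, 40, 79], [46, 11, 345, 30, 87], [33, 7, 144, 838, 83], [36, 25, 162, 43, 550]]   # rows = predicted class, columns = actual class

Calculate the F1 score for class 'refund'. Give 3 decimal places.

0.464

One-vs-rest for 'refund': TP = diagonal; FP = other classes predicted 'refund'; FN = 'refund' predicted as other.
F1 score = 2·TP/(2·TP+FP+FN).
refund: TP=345, FP=46+11+30+87=174, FN=158+159+144+162=623 → 690/1487 = 0.4640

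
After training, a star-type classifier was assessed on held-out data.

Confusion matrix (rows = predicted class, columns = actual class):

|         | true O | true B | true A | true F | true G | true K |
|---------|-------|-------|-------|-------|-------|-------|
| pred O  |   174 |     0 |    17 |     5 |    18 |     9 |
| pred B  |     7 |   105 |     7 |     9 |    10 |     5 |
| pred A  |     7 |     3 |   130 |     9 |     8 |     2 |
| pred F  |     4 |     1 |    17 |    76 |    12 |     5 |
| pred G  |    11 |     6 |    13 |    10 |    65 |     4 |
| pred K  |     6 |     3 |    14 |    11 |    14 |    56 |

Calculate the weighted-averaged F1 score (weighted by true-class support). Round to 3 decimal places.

Per-class F1 score (2·TP/(2·TP+FP+FN)):
  O: TP=174, FP=0+17+5+18+9=49, FN=7+7+4+11+6=35 → 348/432 = 0.8056
  B: TP=105, FP=7+7+9+10+5=38, FN=0+3+1+6+3=13 → 210/261 = 0.8046
  A: TP=130, FP=7+3+9+8+2=29, FN=17+7+17+13+14=68 → 260/357 = 0.7283
  F: TP=76, FP=4+1+17+12+5=39, FN=5+9+9+10+11=44 → 152/235 = 0.6468
  G: TP=65, FP=11+6+13+10+4=44, FN=18+10+8+12+14=62 → 130/236 = 0.5508
  K: TP=56, FP=6+3+14+11+14=48, FN=9+5+2+5+4=25 → 112/185 = 0.6054
Weighted-F1 score = Σ (supportᵢ/N)·F1 scoreᵢ with N=853: (209/853)·0.8056 + (118/853)·0.8046 + (198/853)·0.7283 + (120/853)·0.6468 + (127/853)·0.5508 + (81/853)·0.6054 = 0.708

0.708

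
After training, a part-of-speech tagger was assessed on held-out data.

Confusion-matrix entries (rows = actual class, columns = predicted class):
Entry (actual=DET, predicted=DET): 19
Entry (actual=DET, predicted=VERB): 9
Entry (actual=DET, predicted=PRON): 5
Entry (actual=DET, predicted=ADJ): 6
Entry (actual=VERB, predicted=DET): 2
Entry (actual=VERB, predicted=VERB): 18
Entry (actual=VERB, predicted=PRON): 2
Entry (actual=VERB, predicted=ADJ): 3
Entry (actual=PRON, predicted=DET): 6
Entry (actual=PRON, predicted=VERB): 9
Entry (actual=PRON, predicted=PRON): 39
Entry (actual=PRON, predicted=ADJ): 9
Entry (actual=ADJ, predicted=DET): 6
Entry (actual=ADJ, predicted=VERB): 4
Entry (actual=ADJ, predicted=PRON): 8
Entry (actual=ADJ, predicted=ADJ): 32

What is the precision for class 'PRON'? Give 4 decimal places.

Treat 'PRON' as positive and all other classes as negative.
precision = TP/(TP+FP).
PRON: TP=39, FP=5+2+8=15 → 39/54 = 0.72222

0.7222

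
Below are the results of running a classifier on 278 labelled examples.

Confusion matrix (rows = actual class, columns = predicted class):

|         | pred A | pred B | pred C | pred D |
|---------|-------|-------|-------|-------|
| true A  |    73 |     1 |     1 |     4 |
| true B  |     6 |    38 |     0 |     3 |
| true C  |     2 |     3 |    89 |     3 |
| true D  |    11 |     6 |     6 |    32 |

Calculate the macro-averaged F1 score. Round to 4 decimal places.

Per-class F1 score (2·TP/(2·TP+FP+FN)):
  A: TP=73, FP=6+2+11=19, FN=1+1+4=6 → 146/171 = 0.85380
  B: TP=38, FP=1+3+6=10, FN=6+0+3=9 → 76/95 = 0.80000
  C: TP=89, FP=1+0+6=7, FN=2+3+3=8 → 178/193 = 0.92228
  D: TP=32, FP=4+3+3=10, FN=11+6+6=23 → 64/97 = 0.65979
Macro-F1 score = mean = (0.85380 + 0.80000 + 0.92228 + 0.65979) / 4 = 0.8090

0.8090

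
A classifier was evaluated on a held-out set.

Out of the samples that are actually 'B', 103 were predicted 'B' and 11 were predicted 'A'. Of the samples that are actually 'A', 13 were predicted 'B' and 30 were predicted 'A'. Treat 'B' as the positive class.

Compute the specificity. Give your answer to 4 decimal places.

Specificity = TN/(TN+FP) = 30/(30+13) = 0.6977

0.6977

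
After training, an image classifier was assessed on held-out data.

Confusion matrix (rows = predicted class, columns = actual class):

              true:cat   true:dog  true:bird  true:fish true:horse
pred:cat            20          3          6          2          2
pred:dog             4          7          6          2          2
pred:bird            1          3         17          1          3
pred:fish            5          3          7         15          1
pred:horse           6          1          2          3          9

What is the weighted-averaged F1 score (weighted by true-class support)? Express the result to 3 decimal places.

0.523

Per-class F1 score (2·TP/(2·TP+FP+FN)):
  cat: TP=20, FP=3+6+2+2=13, FN=4+1+5+6=16 → 40/69 = 0.5797
  dog: TP=7, FP=4+6+2+2=14, FN=3+3+3+1=10 → 14/38 = 0.3684
  bird: TP=17, FP=1+3+1+3=8, FN=6+6+7+2=21 → 34/63 = 0.5397
  fish: TP=15, FP=5+3+7+1=16, FN=2+2+1+3=8 → 30/54 = 0.5556
  horse: TP=9, FP=6+1+2+3=12, FN=2+2+3+1=8 → 18/38 = 0.4737
Weighted-F1 score = Σ (supportᵢ/N)·F1 scoreᵢ with N=131: (36/131)·0.5797 + (17/131)·0.3684 + (38/131)·0.5397 + (23/131)·0.5556 + (17/131)·0.4737 = 0.523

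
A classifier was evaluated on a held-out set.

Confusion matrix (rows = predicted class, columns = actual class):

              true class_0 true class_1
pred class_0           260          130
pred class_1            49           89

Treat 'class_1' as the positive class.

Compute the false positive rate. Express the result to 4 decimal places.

0.1586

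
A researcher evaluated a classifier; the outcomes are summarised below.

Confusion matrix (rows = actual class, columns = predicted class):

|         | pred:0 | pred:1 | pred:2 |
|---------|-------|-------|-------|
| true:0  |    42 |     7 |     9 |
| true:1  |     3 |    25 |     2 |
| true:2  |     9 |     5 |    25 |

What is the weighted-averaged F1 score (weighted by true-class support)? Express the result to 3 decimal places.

0.724

Per-class F1 score (2·TP/(2·TP+FP+FN)):
  0: TP=42, FP=3+9=12, FN=7+9=16 → 84/112 = 0.7500
  1: TP=25, FP=7+5=12, FN=3+2=5 → 50/67 = 0.7463
  2: TP=25, FP=9+2=11, FN=9+5=14 → 50/75 = 0.6667
Weighted-F1 score = Σ (supportᵢ/N)·F1 scoreᵢ with N=127: (58/127)·0.7500 + (30/127)·0.7463 + (39/127)·0.6667 = 0.724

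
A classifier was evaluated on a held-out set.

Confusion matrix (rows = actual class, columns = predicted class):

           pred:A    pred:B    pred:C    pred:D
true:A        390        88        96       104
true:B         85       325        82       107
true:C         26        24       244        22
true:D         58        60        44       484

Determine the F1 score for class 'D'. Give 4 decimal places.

F1 score = 2·TP/(2·TP+FP+FN).
D: TP=484, FP=104+107+22=233, FN=58+60+44=162 → 968/1363 = 0.71020

0.7102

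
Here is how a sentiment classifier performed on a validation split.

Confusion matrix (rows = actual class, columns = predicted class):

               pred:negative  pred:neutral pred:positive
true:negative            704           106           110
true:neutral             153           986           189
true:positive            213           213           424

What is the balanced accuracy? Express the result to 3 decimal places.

0.669

Balanced accuracy = mean of per-class recall.
  negative: recall = 704/920 = 0.7652
  neutral: recall = 986/1328 = 0.7425
  positive: recall = 424/850 = 0.4988
Mean = (0.7652 + 0.7425 + 0.4988) / 3 = 0.669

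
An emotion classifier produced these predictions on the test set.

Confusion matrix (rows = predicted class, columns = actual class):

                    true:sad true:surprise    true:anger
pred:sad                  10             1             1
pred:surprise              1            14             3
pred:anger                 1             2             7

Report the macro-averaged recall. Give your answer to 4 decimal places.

Per-class recall (TP/(TP+FN)):
  sad: TP=10, FN=1+1=2 → 10/12 = 0.83333
  surprise: TP=14, FN=1+2=3 → 14/17 = 0.82353
  anger: TP=7, FN=1+3=4 → 7/11 = 0.63636
Macro-recall = mean = (0.83333 + 0.82353 + 0.63636) / 3 = 0.7644

0.7644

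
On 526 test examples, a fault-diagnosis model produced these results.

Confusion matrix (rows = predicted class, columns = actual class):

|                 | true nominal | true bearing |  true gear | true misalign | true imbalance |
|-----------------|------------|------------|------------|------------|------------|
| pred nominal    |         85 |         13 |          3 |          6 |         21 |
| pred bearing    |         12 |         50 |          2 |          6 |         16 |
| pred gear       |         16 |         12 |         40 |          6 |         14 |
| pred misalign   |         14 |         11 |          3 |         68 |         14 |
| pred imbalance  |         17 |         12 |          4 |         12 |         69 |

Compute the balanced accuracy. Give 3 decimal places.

Balanced accuracy = mean of per-class recall.
  nominal: recall = 85/144 = 0.5903
  bearing: recall = 50/98 = 0.5102
  gear: recall = 40/52 = 0.7692
  misalign: recall = 68/98 = 0.6939
  imbalance: recall = 69/134 = 0.5149
Mean = (0.5903 + 0.5102 + 0.7692 + 0.6939 + 0.5149) / 5 = 0.616

0.616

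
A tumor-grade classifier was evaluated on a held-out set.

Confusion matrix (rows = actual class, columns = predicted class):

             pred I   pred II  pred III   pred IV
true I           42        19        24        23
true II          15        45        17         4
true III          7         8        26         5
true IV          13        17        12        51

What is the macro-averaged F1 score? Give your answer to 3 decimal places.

0.495

Per-class F1 score (2·TP/(2·TP+FP+FN)):
  I: TP=42, FP=15+7+13=35, FN=19+24+23=66 → 84/185 = 0.4541
  II: TP=45, FP=19+8+17=44, FN=15+17+4=36 → 90/170 = 0.5294
  III: TP=26, FP=24+17+12=53, FN=7+8+5=20 → 52/125 = 0.4160
  IV: TP=51, FP=23+4+5=32, FN=13+17+12=42 → 102/176 = 0.5795
Macro-F1 score = mean = (0.4541 + 0.5294 + 0.4160 + 0.5795) / 4 = 0.495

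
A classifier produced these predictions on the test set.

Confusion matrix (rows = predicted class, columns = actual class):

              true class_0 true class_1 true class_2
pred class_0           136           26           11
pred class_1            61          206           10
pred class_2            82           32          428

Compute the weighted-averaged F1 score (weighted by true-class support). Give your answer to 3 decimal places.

Per-class F1 score (2·TP/(2·TP+FP+FN)):
  class_0: TP=136, FP=26+11=37, FN=61+82=143 → 272/452 = 0.6018
  class_1: TP=206, FP=61+10=71, FN=26+32=58 → 412/541 = 0.7616
  class_2: TP=428, FP=82+32=114, FN=11+10=21 → 856/991 = 0.8638
Weighted-F1 score = Σ (supportᵢ/N)·F1 scoreᵢ with N=992: (279/992)·0.6018 + (264/992)·0.7616 + (449/992)·0.8638 = 0.763

0.763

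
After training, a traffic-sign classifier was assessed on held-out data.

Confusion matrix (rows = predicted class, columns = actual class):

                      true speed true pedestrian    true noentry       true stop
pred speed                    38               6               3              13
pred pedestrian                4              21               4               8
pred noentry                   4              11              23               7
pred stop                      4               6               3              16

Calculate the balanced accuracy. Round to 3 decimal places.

0.574

Balanced accuracy = mean of per-class recall.
  speed: recall = 38/50 = 0.7600
  pedestrian: recall = 21/44 = 0.4773
  noentry: recall = 23/33 = 0.6970
  stop: recall = 16/44 = 0.3636
Mean = (0.7600 + 0.4773 + 0.6970 + 0.3636) / 4 = 0.574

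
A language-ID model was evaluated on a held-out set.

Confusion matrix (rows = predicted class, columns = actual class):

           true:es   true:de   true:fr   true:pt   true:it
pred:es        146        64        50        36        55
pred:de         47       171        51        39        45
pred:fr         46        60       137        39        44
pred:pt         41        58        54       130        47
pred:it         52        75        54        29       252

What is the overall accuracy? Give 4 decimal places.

Accuracy = trace / total = (146+171+137+130+252=836) / 1822 = 836/1822 = 0.4588

0.4588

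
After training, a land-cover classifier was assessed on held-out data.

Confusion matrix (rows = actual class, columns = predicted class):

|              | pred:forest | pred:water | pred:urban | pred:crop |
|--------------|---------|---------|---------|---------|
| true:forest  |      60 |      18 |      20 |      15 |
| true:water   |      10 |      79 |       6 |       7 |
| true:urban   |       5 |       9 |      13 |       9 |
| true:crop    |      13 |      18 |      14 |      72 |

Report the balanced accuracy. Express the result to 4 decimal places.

0.5705

Balanced accuracy = mean of per-class recall.
  forest: recall = 60/113 = 0.53097
  water: recall = 79/102 = 0.77451
  urban: recall = 13/36 = 0.36111
  crop: recall = 72/117 = 0.61538
Mean = (0.53097 + 0.77451 + 0.36111 + 0.61538) / 4 = 0.5705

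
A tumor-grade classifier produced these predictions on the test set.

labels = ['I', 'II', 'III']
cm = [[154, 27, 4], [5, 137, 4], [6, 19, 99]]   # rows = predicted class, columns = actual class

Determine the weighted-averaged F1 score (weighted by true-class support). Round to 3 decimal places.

0.856

Per-class F1 score (2·TP/(2·TP+FP+FN)):
  I: TP=154, FP=27+4=31, FN=5+6=11 → 308/350 = 0.8800
  II: TP=137, FP=5+4=9, FN=27+19=46 → 274/329 = 0.8328
  III: TP=99, FP=6+19=25, FN=4+4=8 → 198/231 = 0.8571
Weighted-F1 score = Σ (supportᵢ/N)·F1 scoreᵢ with N=455: (165/455)·0.8800 + (183/455)·0.8328 + (107/455)·0.8571 = 0.856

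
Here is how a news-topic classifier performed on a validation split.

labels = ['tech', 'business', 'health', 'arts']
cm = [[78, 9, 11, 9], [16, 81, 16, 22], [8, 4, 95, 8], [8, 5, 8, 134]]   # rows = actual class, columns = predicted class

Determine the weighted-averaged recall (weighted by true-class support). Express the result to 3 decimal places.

Per-class recall (TP/(TP+FN)):
  tech: TP=78, FN=9+11+9=29 → 78/107 = 0.7290
  business: TP=81, FN=16+16+22=54 → 81/135 = 0.6000
  health: TP=95, FN=8+4+8=20 → 95/115 = 0.8261
  arts: TP=134, FN=8+5+8=21 → 134/155 = 0.8645
Weighted-recall = Σ (supportᵢ/N)·recallᵢ with N=512: (107/512)·0.7290 + (135/512)·0.6000 + (115/512)·0.8261 + (155/512)·0.8645 = 0.758

0.758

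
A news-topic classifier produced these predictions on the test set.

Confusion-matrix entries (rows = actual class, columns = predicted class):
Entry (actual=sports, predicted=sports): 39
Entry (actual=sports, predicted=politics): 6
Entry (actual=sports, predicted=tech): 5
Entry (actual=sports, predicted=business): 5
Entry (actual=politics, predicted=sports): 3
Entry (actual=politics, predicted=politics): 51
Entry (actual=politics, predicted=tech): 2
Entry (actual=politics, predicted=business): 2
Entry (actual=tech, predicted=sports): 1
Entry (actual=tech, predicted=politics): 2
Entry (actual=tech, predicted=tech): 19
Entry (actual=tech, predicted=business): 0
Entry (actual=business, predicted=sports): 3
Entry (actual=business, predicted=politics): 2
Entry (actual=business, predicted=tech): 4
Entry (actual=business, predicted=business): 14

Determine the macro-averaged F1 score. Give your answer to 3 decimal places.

Per-class F1 score (2·TP/(2·TP+FP+FN)):
  sports: TP=39, FP=3+1+3=7, FN=6+5+5=16 → 78/101 = 0.7723
  politics: TP=51, FP=6+2+2=10, FN=3+2+2=7 → 102/119 = 0.8571
  tech: TP=19, FP=5+2+4=11, FN=1+2+0=3 → 38/52 = 0.7308
  business: TP=14, FP=5+2+0=7, FN=3+2+4=9 → 28/44 = 0.6364
Macro-F1 score = mean = (0.7723 + 0.8571 + 0.7308 + 0.6364) / 4 = 0.749

0.749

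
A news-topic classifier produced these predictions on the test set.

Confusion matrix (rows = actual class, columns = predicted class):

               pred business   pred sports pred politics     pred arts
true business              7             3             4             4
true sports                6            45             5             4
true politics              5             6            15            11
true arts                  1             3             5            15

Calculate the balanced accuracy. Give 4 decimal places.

Balanced accuracy = mean of per-class recall.
  business: recall = 7/18 = 0.38889
  sports: recall = 45/60 = 0.75000
  politics: recall = 15/37 = 0.40541
  arts: recall = 15/24 = 0.62500
Mean = (0.38889 + 0.75000 + 0.40541 + 0.62500) / 4 = 0.5423

0.5423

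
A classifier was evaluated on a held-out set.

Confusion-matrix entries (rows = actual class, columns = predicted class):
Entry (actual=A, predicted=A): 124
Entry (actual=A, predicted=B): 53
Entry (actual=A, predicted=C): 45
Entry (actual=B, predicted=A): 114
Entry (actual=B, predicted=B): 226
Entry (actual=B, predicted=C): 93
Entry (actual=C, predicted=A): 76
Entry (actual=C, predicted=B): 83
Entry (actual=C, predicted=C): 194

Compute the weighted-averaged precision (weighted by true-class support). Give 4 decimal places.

0.5598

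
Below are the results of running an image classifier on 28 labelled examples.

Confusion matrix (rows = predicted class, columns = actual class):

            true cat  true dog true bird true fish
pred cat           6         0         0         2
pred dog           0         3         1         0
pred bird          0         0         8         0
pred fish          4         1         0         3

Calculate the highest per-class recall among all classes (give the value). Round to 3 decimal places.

0.889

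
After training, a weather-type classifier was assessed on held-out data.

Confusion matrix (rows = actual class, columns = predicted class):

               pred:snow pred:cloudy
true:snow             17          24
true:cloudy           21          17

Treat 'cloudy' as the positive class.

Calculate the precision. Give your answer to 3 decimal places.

0.415

Precision = TP/(TP+FP) = 17/(17+24) = 17/41 = 0.415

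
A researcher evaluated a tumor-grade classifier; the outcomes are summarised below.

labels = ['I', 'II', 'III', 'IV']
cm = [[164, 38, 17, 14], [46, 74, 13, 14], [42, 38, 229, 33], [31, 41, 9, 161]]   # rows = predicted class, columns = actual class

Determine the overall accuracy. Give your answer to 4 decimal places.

0.6515

Accuracy = trace / total = (164+74+229+161=628) / 964 = 628/964 = 0.6515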